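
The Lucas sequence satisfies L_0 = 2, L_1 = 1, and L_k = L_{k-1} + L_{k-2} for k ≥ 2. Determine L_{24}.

103682

Iterating the recurrence up to L_{16} = 2207 and L_{15} = 1364:
L_{17} = L_{16} + L_{15} = 2207 + 1364 = 3571
L_{18} = L_{17} + L_{16} = 3571 + 2207 = 5778
L_{19} = L_{18} + L_{17} = 5778 + 3571 = 9349
L_{20} = L_{19} + L_{18} = 9349 + 5778 = 15127
L_{21} = L_{20} + L_{19} = 15127 + 9349 = 24476
L_{22} = L_{21} + L_{20} = 24476 + 15127 = 39603
L_{23} = L_{22} + L_{21} = 39603 + 24476 = 64079
L_{24} = L_{23} + L_{22} = 64079 + 39603 = 103682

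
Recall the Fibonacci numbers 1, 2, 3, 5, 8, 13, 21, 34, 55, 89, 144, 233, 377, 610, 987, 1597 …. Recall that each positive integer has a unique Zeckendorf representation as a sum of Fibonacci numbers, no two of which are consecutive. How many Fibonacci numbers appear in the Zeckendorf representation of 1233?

Repeatedly subtract the largest Fibonacci number that fits:
987 ≤ 1233 < 1597, so take 987; remainder 246
233 ≤ 246 < 377, so take 233; remainder 13
13 ≤ 13 < 21, so take 13; remainder 0
1233 = 987 + 233 + 13, which has 3 terms.

3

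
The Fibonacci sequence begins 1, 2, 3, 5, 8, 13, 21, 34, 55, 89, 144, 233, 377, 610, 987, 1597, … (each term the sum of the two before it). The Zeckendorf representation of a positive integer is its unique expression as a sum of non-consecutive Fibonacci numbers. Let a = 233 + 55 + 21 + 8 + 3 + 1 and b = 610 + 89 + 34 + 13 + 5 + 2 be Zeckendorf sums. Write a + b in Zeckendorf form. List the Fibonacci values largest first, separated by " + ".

987 + 55 + 21 + 8 + 3

The two numbers are 321 and 753, so their sum is 1074.
Repeatedly subtract the largest Fibonacci number that fits:
1074: greatest Fibonacci not exceeding it is 987, leaving 87
87: greatest Fibonacci not exceeding it is 55, leaving 32
32: greatest Fibonacci not exceeding it is 21, leaving 11
11: greatest Fibonacci not exceeding it is 8, leaving 3
3: greatest Fibonacci not exceeding it is 3, leaving 0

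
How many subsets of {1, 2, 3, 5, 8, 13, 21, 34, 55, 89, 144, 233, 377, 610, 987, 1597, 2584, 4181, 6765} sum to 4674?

Starting from the Zeckendorf form and repeatedly splitting a term F_k into F_{k−1} + F_{k−2} (when neither is already used) reaches every representation.
4674 = 4181+377+89+21+5+1 = 4181+377+89+21+3+2+1 = 4181+377+89+13+8+5+1 = 4181+377+55+34+21+5+1 = 4181+233+144+89+21+5+1 = … (43 more), for 48 in all.

48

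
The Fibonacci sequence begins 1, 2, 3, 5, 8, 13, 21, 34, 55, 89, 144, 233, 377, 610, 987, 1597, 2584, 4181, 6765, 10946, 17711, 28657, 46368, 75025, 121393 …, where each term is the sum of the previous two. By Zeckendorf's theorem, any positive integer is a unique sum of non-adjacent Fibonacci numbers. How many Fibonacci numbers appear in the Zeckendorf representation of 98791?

8

98791: greatest Fibonacci not exceeding it is 75025, leaving 23766
23766: greatest Fibonacci not exceeding it is 17711, leaving 6055
6055: greatest Fibonacci not exceeding it is 4181, leaving 1874
1874: greatest Fibonacci not exceeding it is 1597, leaving 277
277: greatest Fibonacci not exceeding it is 233, leaving 44
44: greatest Fibonacci not exceeding it is 34, leaving 10
10: greatest Fibonacci not exceeding it is 8, leaving 2
2: greatest Fibonacci not exceeding it is 2, leaving 0
98791 = 75025 + 17711 + 4181 + 1597 + 233 + 34 + 8 + 2, which has 8 terms.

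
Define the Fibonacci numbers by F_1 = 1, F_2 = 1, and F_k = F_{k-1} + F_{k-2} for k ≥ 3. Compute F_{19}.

Iterating the recurrence up to F_{12} = 144 and F_{11} = 89:
F_{13} = F_{12} + F_{11} = 144 + 89 = 233
F_{14} = F_{13} + F_{12} = 233 + 144 = 377
F_{15} = F_{14} + F_{13} = 377 + 233 = 610
F_{16} = F_{15} + F_{14} = 610 + 377 = 987
F_{17} = F_{16} + F_{15} = 987 + 610 = 1597
F_{18} = F_{17} + F_{16} = 1597 + 987 = 2584
F_{19} = F_{18} + F_{17} = 2584 + 1597 = 4181

4181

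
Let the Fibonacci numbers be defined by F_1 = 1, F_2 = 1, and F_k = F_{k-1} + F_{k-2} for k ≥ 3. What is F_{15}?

610

Iterating the recurrence up to F_{10} = 55 and F_{9} = 34:
F_{11} = F_{10} + F_{9} = 55 + 34 = 89
F_{12} = F_{11} + F_{10} = 89 + 55 = 144
F_{13} = F_{12} + F_{11} = 144 + 89 = 233
F_{14} = F_{13} + F_{12} = 233 + 144 = 377
F_{15} = F_{14} + F_{13} = 377 + 233 = 610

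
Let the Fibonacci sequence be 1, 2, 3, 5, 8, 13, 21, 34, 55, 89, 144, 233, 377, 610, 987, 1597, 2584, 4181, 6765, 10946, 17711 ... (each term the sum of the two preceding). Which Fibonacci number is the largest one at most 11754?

10946

10946 ≤ 11754 < 17711, so the largest Fibonacci number not exceeding 11754 is 10946.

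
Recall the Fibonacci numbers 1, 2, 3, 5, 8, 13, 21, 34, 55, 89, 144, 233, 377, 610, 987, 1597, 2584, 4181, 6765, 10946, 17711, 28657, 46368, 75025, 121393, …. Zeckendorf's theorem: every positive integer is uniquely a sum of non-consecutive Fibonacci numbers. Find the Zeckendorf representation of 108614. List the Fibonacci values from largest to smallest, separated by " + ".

75025 ≤ 108614 < 121393, so take 75025; remainder 33589
28657 ≤ 33589 < 46368, so take 28657; remainder 4932
4181 ≤ 4932 < 6765, so take 4181; remainder 751
610 ≤ 751 < 987, so take 610; remainder 141
89 ≤ 141 < 144, so take 89; remainder 52
34 ≤ 52 < 55, so take 34; remainder 18
13 ≤ 18 < 21, so take 13; remainder 5
5 ≤ 5 < 8, so take 5; remainder 0
So 108614 = 75025 + 28657 + 4181 + 610 + 89 + 34 + 13 + 5, with no two terms consecutive in the sequence.

75025 + 28657 + 4181 + 610 + 89 + 34 + 13 + 5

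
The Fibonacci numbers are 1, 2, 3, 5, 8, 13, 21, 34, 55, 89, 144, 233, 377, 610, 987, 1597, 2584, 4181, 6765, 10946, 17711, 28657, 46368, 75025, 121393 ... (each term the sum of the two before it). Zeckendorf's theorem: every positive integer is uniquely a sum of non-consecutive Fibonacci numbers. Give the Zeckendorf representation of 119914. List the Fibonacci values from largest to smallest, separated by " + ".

Repeatedly subtract the largest Fibonacci number that fits:
119914 − 75025 = 44889
44889 − 28657 = 16232
16232 − 10946 = 5286
5286 − 4181 = 1105
1105 − 987 = 118
118 − 89 = 29
29 − 21 = 8
8 − 8 = 0
So 119914 = 75025 + 28657 + 10946 + 4181 + 987 + 89 + 21 + 8, with no two terms consecutive in the sequence.

75025 + 28657 + 10946 + 4181 + 987 + 89 + 21 + 8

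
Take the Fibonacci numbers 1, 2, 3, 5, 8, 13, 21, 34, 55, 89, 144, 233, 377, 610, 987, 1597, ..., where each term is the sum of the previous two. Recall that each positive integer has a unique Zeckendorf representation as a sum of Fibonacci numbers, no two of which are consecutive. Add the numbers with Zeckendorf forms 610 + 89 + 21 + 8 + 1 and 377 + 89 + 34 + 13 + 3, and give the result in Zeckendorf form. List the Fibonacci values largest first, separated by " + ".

987 + 233 + 21 + 3 + 1

The two numbers are 729 and 516, so their sum is 1245.
Greedily peel off the largest Fibonacci term at each step:
take 987 (≤ 1245); 1245 − 987 = 258
take 233 (≤ 258); 258 − 233 = 25
take 21 (≤ 25); 25 − 21 = 4
take 3 (≤ 4); 4 − 3 = 1
take 1 (≤ 1); 1 − 1 = 0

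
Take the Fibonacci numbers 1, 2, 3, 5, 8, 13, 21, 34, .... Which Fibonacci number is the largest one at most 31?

21

21 ≤ 31 < 34, so the largest Fibonacci number not exceeding 31 is 21.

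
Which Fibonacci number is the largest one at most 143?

89 ≤ 143 < 144, so the largest Fibonacci number not exceeding 143 is 89.

89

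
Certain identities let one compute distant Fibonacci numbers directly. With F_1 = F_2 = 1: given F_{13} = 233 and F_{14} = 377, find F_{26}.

121393

By the doubling identity F_{2k} = F_k(2F_{k+1} − F_k): F_{26} = 233·(2·377 − 233) = 233·521 = 121393.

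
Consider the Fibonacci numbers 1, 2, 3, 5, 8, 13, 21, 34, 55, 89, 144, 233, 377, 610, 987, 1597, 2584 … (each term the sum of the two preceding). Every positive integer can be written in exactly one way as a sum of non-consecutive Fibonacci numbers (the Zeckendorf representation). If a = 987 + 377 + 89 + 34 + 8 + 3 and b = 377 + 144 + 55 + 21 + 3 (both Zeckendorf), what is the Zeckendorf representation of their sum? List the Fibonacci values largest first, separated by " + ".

1597 + 377 + 89 + 34 + 1

The two numbers are 1498 and 600, so their sum is 2098.
Repeatedly subtract the largest Fibonacci number that fits:
take 1597 (≤ 2098); 2098 − 1597 = 501
take 377 (≤ 501); 501 − 377 = 124
take 89 (≤ 124); 124 − 89 = 35
take 34 (≤ 35); 35 − 34 = 1
take 1 (≤ 1); 1 − 1 = 0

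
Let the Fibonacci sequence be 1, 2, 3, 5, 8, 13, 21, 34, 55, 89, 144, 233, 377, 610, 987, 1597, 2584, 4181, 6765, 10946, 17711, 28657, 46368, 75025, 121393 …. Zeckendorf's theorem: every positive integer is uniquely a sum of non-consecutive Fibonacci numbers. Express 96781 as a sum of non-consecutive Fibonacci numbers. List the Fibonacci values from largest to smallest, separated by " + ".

75025 + 17711 + 2584 + 987 + 377 + 89 + 8

subtract 75025 from 96781: 21756 remains
subtract 17711 from 21756: 4045 remains
subtract 2584 from 4045: 1461 remains
subtract 987 from 1461: 474 remains
subtract 377 from 474: 97 remains
subtract 89 from 97: 8 remains
subtract 8 from 8: 0 remains
So 96781 = 75025 + 17711 + 2584 + 987 + 377 + 89 + 8, with no two terms consecutive in the sequence.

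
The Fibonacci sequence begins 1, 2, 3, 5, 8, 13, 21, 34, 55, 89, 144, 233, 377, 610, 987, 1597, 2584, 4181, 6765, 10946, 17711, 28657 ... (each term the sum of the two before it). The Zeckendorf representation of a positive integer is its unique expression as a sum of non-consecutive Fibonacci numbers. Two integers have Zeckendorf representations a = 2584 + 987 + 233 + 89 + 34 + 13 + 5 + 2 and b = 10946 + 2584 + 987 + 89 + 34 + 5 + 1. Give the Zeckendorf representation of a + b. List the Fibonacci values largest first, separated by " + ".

The two numbers are 3947 and 14646, so their sum is 18593.
18593: greatest Fibonacci not exceeding it is 17711, leaving 882
882: greatest Fibonacci not exceeding it is 610, leaving 272
272: greatest Fibonacci not exceeding it is 233, leaving 39
39: greatest Fibonacci not exceeding it is 34, leaving 5
5: greatest Fibonacci not exceeding it is 5, leaving 0

17711 + 610 + 233 + 34 + 5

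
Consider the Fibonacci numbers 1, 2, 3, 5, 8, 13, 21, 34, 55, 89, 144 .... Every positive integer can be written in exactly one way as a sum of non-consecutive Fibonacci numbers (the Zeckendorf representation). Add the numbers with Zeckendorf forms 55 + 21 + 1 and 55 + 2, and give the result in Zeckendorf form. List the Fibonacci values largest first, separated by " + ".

89 + 34 + 8 + 3

The two numbers are 77 and 57, so their sum is 134.
Greedy algorithm:
subtract 89 from 134: 45 remains
subtract 34 from 45: 11 remains
subtract 8 from 11: 3 remains
subtract 3 from 3: 0 remains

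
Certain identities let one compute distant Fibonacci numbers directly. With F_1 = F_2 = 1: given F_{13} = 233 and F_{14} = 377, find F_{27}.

196418

By F_{2k+1} = F_k² + F_{k+1}²: F_{27} = 233² + 377² = 54289 + 142129 = 196418.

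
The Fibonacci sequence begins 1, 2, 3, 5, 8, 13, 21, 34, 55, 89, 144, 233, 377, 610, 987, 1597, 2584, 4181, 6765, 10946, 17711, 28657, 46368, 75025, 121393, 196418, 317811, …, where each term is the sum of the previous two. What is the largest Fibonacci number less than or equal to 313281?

196418

196418 ≤ 313281 < 317811, so the largest Fibonacci number not exceeding 313281 is 196418.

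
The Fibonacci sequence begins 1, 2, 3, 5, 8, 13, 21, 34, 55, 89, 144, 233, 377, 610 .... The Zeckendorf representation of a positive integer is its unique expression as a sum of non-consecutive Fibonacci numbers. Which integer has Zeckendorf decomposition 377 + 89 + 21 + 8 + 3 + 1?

377 + 89 + 21 + 8 + 3 + 1 = 499.

499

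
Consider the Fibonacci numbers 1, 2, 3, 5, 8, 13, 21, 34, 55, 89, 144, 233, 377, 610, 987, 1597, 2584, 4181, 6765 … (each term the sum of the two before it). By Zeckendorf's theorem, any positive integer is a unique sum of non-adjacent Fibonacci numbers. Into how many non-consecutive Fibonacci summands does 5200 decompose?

Greedily peel off the largest Fibonacci term at each step:
take 4181 (≤ 5200); 5200 − 4181 = 1019
take 987 (≤ 1019); 1019 − 987 = 32
take 21 (≤ 32); 32 − 21 = 11
take 8 (≤ 11); 11 − 8 = 3
take 3 (≤ 3); 3 − 3 = 0
5200 = 4181 + 987 + 21 + 8 + 3, which has 5 terms.

5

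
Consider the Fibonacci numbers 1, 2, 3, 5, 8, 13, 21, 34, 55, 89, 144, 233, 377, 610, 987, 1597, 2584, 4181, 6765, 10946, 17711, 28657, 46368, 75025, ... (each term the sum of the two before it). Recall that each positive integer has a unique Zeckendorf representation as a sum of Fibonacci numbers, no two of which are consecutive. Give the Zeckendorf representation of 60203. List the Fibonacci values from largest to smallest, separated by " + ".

46368 + 10946 + 2584 + 233 + 55 + 13 + 3 + 1

Greedy algorithm:
60203: greatest Fibonacci not exceeding it is 46368, leaving 13835
13835: greatest Fibonacci not exceeding it is 10946, leaving 2889
2889: greatest Fibonacci not exceeding it is 2584, leaving 305
305: greatest Fibonacci not exceeding it is 233, leaving 72
72: greatest Fibonacci not exceeding it is 55, leaving 17
17: greatest Fibonacci not exceeding it is 13, leaving 4
4: greatest Fibonacci not exceeding it is 3, leaving 1
1: greatest Fibonacci not exceeding it is 1, leaving 0
So 60203 = 46368 + 10946 + 2584 + 233 + 55 + 13 + 3 + 1, with no two terms consecutive in the sequence.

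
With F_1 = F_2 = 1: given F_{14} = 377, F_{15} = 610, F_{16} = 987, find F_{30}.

832040

By the addition formula F_{m+n} = F_m F_{n+1} + F_{m−1} F_n with m=16, n=14: F_{30} = 987·610 + 610·377 = 602070 + 229970 = 832040.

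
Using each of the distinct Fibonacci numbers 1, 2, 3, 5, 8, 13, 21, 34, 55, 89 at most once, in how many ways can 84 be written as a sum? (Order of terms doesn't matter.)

7

Starting from the Zeckendorf form and repeatedly splitting a term F_k into F_{k−1} + F_{k−2} (when neither is already used) reaches every representation.
84 = 55+21+8 = 55+21+5+3 = 55+21+5+2+1 = 55+13+8+5+3 = … (3 more), for 7 in all.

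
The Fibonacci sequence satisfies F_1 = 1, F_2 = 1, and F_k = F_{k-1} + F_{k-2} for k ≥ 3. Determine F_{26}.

121393

Iterating the recurrence up to F_{19} = 4181 and F_{18} = 2584:
F_{20} = F_{19} + F_{18} = 4181 + 2584 = 6765
F_{21} = F_{20} + F_{19} = 6765 + 4181 = 10946
F_{22} = F_{21} + F_{20} = 10946 + 6765 = 17711
F_{23} = F_{22} + F_{21} = 17711 + 10946 = 28657
F_{24} = F_{23} + F_{22} = 28657 + 17711 = 46368
F_{25} = F_{24} + F_{23} = 46368 + 28657 = 75025
F_{26} = F_{25} + F_{24} = 75025 + 46368 = 121393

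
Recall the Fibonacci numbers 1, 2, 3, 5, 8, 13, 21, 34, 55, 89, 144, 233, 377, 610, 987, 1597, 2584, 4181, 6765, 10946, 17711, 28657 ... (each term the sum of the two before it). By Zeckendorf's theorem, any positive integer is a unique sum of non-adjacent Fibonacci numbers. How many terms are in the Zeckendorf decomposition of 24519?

5

24519 − 17711 = 6808
6808 − 6765 = 43
43 − 34 = 9
9 − 8 = 1
1 − 1 = 0
24519 = 17711 + 6765 + 34 + 8 + 1, which has 5 terms.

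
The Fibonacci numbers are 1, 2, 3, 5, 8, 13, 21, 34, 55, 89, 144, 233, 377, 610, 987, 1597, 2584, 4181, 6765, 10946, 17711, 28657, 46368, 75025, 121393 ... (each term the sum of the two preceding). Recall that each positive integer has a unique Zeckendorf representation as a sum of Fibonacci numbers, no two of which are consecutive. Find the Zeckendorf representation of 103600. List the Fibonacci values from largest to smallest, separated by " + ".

Repeatedly subtract the largest Fibonacci number that fits:
75025 ≤ 103600 < 121393, so take 75025; remainder 28575
17711 ≤ 28575 < 28657, so take 17711; remainder 10864
6765 ≤ 10864 < 10946, so take 6765; remainder 4099
2584 ≤ 4099 < 4181, so take 2584; remainder 1515
987 ≤ 1515 < 1597, so take 987; remainder 528
377 ≤ 528 < 610, so take 377; remainder 151
144 ≤ 151 < 233, so take 144; remainder 7
5 ≤ 7 < 8, so take 5; remainder 2
2 ≤ 2 < 3, so take 2; remainder 0
So 103600 = 75025 + 17711 + 6765 + 2584 + 987 + 377 + 144 + 5 + 2, with no two terms consecutive in the sequence.

75025 + 17711 + 6765 + 2584 + 987 + 377 + 144 + 5 + 2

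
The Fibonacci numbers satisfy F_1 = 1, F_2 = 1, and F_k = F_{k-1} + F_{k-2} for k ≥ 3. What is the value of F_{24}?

Iterating the recurrence up to F_{20} = 6765 and F_{19} = 4181:
F_{21} = F_{20} + F_{19} = 6765 + 4181 = 10946
F_{22} = F_{21} + F_{20} = 10946 + 6765 = 17711
F_{23} = F_{22} + F_{21} = 17711 + 10946 = 28657
F_{24} = F_{23} + F_{22} = 28657 + 17711 = 46368

46368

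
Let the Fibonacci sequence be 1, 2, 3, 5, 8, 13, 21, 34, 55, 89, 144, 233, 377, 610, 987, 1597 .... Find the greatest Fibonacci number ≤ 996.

987

987 ≤ 996 < 1597, so the largest Fibonacci number not exceeding 996 is 987.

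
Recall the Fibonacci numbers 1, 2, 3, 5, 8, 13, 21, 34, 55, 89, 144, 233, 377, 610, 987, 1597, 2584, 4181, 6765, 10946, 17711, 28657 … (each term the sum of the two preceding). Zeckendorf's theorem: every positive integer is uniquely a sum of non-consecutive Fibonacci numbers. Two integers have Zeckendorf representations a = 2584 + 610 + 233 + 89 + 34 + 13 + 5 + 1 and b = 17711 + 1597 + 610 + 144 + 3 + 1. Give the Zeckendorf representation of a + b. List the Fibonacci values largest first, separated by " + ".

17711 + 4181 + 1597 + 144 + 2

The two numbers are 3569 and 20066, so their sum is 23635.
subtract 17711 from 23635: 5924 remains
subtract 4181 from 5924: 1743 remains
subtract 1597 from 1743: 146 remains
subtract 144 from 146: 2 remains
subtract 2 from 2: 0 remains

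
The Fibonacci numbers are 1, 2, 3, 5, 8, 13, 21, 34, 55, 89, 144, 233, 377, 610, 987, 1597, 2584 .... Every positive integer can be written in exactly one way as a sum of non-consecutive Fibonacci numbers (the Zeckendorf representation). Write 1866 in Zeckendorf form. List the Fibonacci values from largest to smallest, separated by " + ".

Greedy algorithm:
1866: greatest Fibonacci not exceeding it is 1597, leaving 269
269: greatest Fibonacci not exceeding it is 233, leaving 36
36: greatest Fibonacci not exceeding it is 34, leaving 2
2: greatest Fibonacci not exceeding it is 2, leaving 0
So 1866 = 1597 + 233 + 34 + 2, with no two terms consecutive in the sequence.

1597 + 233 + 34 + 2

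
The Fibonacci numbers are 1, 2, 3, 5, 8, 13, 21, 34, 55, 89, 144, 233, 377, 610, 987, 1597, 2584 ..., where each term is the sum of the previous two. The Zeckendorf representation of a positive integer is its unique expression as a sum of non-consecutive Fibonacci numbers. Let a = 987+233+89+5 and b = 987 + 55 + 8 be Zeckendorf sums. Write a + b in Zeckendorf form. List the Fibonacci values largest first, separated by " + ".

The two numbers are 1314 and 1050, so their sum is 2364.
Greedily peel off the largest Fibonacci term at each step:
take 1597 (≤ 2364); 2364 − 1597 = 767
take 610 (≤ 767); 767 − 610 = 157
take 144 (≤ 157); 157 − 144 = 13
take 13 (≤ 13); 13 − 13 = 0

1597 + 610 + 144 + 13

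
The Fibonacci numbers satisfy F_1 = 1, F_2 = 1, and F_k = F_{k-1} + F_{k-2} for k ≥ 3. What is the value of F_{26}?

Iterating the recurrence up to F_{19} = 4181 and F_{18} = 2584:
F_{20} = F_{19} + F_{18} = 4181 + 2584 = 6765
F_{21} = F_{20} + F_{19} = 6765 + 4181 = 10946
F_{22} = F_{21} + F_{20} = 10946 + 6765 = 17711
F_{23} = F_{22} + F_{21} = 17711 + 10946 = 28657
F_{24} = F_{23} + F_{22} = 28657 + 17711 = 46368
F_{25} = F_{24} + F_{23} = 46368 + 28657 = 75025
F_{26} = F_{25} + F_{24} = 75025 + 46368 = 121393

121393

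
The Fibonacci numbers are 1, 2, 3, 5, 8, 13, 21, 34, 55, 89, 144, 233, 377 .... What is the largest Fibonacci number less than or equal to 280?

233

233 ≤ 280 < 377, so the largest Fibonacci number not exceeding 280 is 233.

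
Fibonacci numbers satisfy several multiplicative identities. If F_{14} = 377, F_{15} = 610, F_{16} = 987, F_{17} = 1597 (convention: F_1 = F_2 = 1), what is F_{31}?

By the addition formula F_{m+n} = F_m F_{n+1} + F_{m−1} F_n with m=15, n=16: F_{31} = 610·1597 + 377·987 = 974170 + 372099 = 1346269.

1346269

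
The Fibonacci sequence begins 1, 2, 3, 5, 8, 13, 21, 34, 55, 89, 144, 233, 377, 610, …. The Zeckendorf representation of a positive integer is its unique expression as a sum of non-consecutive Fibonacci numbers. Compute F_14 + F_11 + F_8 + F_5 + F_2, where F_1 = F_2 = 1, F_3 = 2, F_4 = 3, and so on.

493

F_14 + F_11 + F_8 + F_5 + F_2 = 377 + 89 + 21 + 5 + 1 = 493.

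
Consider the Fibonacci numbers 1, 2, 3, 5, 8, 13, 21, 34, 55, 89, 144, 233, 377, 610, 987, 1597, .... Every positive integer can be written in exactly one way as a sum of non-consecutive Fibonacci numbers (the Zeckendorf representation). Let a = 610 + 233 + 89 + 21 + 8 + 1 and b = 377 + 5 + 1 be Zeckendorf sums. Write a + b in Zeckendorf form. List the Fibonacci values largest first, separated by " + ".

987 + 233 + 89 + 34 + 2

The two numbers are 962 and 383, so their sum is 1345.
take 987 (≤ 1345); 1345 − 987 = 358
take 233 (≤ 358); 358 − 233 = 125
take 89 (≤ 125); 125 − 89 = 36
take 34 (≤ 36); 36 − 34 = 2
take 2 (≤ 2); 2 − 2 = 0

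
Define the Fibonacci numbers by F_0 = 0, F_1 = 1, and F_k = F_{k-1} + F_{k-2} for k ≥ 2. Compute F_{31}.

Iterating the recurrence up to F_{26} = 121393 and F_{25} = 75025:
F_{27} = F_{26} + F_{25} = 121393 + 75025 = 196418
F_{28} = F_{27} + F_{26} = 196418 + 121393 = 317811
F_{29} = F_{28} + F_{27} = 317811 + 196418 = 514229
F_{30} = F_{29} + F_{28} = 514229 + 317811 = 832040
F_{31} = F_{30} + F_{29} = 832040 + 514229 = 1346269

1346269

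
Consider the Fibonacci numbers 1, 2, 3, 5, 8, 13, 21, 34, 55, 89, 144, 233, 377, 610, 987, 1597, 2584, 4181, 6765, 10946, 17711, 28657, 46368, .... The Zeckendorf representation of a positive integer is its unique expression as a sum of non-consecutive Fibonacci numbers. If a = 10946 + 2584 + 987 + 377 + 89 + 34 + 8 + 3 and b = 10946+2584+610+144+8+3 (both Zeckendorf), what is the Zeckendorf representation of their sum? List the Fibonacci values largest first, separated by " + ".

28657 + 610 + 55 + 1

The two numbers are 15028 and 14295, so their sum is 29323.
Greedy algorithm:
subtract 28657 from 29323: 666 remains
subtract 610 from 666: 56 remains
subtract 55 from 56: 1 remains
subtract 1 from 1: 0 remains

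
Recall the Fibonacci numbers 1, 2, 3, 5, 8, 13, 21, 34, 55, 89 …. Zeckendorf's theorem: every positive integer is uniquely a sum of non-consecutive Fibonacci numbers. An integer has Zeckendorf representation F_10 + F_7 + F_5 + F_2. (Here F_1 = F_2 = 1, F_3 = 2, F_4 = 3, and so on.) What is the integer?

74

F_10 + F_7 + F_5 + F_2 = 55 + 13 + 5 + 1 = 74.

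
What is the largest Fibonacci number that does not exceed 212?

144 ≤ 212 < 233, so the largest Fibonacci number not exceeding 212 is 144.

144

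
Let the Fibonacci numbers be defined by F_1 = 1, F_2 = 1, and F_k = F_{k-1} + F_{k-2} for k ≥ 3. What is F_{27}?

196418

Iterating the recurrence up to F_{20} = 6765 and F_{19} = 4181:
F_{21} = F_{20} + F_{19} = 6765 + 4181 = 10946
F_{22} = F_{21} + F_{20} = 10946 + 6765 = 17711
F_{23} = F_{22} + F_{21} = 17711 + 10946 = 28657
F_{24} = F_{23} + F_{22} = 28657 + 17711 = 46368
F_{25} = F_{24} + F_{23} = 46368 + 28657 = 75025
F_{26} = F_{25} + F_{24} = 75025 + 46368 = 121393
F_{27} = F_{26} + F_{25} = 121393 + 75025 = 196418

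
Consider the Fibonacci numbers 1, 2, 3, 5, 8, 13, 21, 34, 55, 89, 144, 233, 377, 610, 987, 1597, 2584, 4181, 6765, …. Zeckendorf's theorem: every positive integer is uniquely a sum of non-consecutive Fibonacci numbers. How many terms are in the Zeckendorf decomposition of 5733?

7

Repeatedly subtract the largest Fibonacci number that fits:
take 4181 (≤ 5733); 5733 − 4181 = 1552
take 987 (≤ 1552); 1552 − 987 = 565
take 377 (≤ 565); 565 − 377 = 188
take 144 (≤ 188); 188 − 144 = 44
take 34 (≤ 44); 44 − 34 = 10
take 8 (≤ 10); 10 − 8 = 2
take 2 (≤ 2); 2 − 2 = 0
5733 = 4181 + 987 + 377 + 144 + 34 + 8 + 2, which has 7 terms.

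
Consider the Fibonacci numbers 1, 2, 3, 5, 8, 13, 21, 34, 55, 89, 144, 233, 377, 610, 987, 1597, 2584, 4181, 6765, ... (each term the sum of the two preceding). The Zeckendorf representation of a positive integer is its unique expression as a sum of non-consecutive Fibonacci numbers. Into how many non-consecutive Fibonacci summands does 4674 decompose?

Repeatedly subtract the largest Fibonacci number that fits:
4674: greatest Fibonacci not exceeding it is 4181, leaving 493
493: greatest Fibonacci not exceeding it is 377, leaving 116
116: greatest Fibonacci not exceeding it is 89, leaving 27
27: greatest Fibonacci not exceeding it is 21, leaving 6
6: greatest Fibonacci not exceeding it is 5, leaving 1
1: greatest Fibonacci not exceeding it is 1, leaving 0
4674 = 4181 + 377 + 89 + 21 + 5 + 1, which has 6 terms.

6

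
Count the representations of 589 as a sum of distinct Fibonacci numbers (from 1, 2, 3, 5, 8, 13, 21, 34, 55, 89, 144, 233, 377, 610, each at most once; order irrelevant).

12

Starting from the Zeckendorf form and repeatedly splitting a term F_k into F_{k−1} + F_{k−2} (when neither is already used) reaches every representation.
589 = 377+144+55+13 = 377+144+55+8+5 = 377+144+34+21+13 = 377+144+55+8+3+2 = 377+144+34+21+8+5 = … (7 more), for 12 in all.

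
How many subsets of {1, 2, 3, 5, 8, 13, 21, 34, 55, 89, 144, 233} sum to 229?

5

229 = 144+55+21+8+1 = 144+55+21+5+3+1 = 144+55+13+8+5+3+1 = … (2 more), for 5 in all.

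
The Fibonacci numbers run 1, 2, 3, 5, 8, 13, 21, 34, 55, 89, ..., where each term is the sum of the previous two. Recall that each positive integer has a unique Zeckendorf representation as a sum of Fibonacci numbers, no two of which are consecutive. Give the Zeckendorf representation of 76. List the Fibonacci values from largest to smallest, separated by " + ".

Greedily peel off the largest Fibonacci term at each step:
76 − 55 = 21
21 − 21 = 0
So 76 = 55 + 21, with no two terms consecutive in the sequence.

55 + 21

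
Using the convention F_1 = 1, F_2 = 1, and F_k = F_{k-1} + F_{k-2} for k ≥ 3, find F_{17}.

Iterating the recurrence up to F_{11} = 89 and F_{10} = 55:
F_{12} = F_{11} + F_{10} = 89 + 55 = 144
F_{13} = F_{12} + F_{11} = 144 + 89 = 233
F_{14} = F_{13} + F_{12} = 233 + 144 = 377
F_{15} = F_{14} + F_{13} = 377 + 233 = 610
F_{16} = F_{15} + F_{14} = 610 + 377 = 987
F_{17} = F_{16} + F_{15} = 987 + 610 = 1597

1597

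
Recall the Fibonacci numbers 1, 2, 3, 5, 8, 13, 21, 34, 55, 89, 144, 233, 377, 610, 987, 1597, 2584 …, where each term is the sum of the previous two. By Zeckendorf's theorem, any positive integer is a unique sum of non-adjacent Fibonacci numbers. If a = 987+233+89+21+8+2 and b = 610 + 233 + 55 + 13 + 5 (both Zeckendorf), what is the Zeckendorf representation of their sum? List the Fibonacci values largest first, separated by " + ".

1597 + 610 + 34 + 13 + 2

The two numbers are 1340 and 916, so their sum is 2256.
Repeatedly subtract the largest Fibonacci number that fits:
largest Fibonacci ≤ 2256 is 1597; 2256 − 1597 = 659
largest Fibonacci ≤ 659 is 610; 659 − 610 = 49
largest Fibonacci ≤ 49 is 34; 49 − 34 = 15
largest Fibonacci ≤ 15 is 13; 15 − 13 = 2
largest Fibonacci ≤ 2 is 2; 2 − 2 = 0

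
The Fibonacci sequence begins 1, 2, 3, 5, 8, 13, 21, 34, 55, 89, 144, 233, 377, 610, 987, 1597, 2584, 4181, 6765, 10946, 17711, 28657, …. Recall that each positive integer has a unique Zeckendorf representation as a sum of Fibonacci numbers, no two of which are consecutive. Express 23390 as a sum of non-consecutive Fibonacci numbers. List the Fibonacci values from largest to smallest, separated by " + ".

Repeatedly subtract the largest Fibonacci number that fits:
take 17711 (≤ 23390); 23390 − 17711 = 5679
take 4181 (≤ 5679); 5679 − 4181 = 1498
take 987 (≤ 1498); 1498 − 987 = 511
take 377 (≤ 511); 511 − 377 = 134
take 89 (≤ 134); 134 − 89 = 45
take 34 (≤ 45); 45 − 34 = 11
take 8 (≤ 11); 11 − 8 = 3
take 3 (≤ 3); 3 − 3 = 0
So 23390 = 17711 + 4181 + 987 + 377 + 89 + 34 + 8 + 3, with no two terms consecutive in the sequence.

17711 + 4181 + 987 + 377 + 89 + 34 + 8 + 3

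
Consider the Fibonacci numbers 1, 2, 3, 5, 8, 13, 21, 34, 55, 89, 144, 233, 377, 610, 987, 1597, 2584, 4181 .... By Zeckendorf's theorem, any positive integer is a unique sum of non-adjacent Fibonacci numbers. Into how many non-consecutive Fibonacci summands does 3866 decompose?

6

Repeatedly subtract the largest Fibonacci number that fits:
3866: greatest Fibonacci not exceeding it is 2584, leaving 1282
1282: greatest Fibonacci not exceeding it is 987, leaving 295
295: greatest Fibonacci not exceeding it is 233, leaving 62
62: greatest Fibonacci not exceeding it is 55, leaving 7
7: greatest Fibonacci not exceeding it is 5, leaving 2
2: greatest Fibonacci not exceeding it is 2, leaving 0
3866 = 2584 + 987 + 233 + 55 + 5 + 2, which has 6 terms.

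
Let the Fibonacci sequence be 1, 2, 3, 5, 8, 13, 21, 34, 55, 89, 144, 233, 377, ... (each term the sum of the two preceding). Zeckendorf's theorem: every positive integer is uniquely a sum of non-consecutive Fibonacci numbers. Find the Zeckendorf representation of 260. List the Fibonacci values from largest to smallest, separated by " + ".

233 + 21 + 5 + 1

Repeatedly subtract the largest Fibonacci number that fits:
subtract 233 from 260: 27 remains
subtract 21 from 27: 6 remains
subtract 5 from 6: 1 remains
subtract 1 from 1: 0 remains
So 260 = 233 + 21 + 5 + 1, with no two terms consecutive in the sequence.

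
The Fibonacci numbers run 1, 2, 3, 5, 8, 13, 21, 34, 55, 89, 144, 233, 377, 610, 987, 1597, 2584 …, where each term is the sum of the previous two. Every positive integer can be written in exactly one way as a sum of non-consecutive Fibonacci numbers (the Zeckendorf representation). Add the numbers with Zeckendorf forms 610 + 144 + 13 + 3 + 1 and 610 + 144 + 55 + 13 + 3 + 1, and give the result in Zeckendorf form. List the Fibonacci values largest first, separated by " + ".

The two numbers are 771 and 826, so their sum is 1597.
largest Fibonacci ≤ 1597 is 1597; 1597 − 1597 = 0

1597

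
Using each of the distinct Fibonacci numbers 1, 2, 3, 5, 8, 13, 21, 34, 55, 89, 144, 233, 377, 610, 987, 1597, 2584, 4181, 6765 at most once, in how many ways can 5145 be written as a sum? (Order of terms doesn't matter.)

Each representation comes from the Zeckendorf form by replacing some F_k with F_{k−1} + F_{k−2} where possible.
5145 = 4181+610+233+89+21+8+3 = 4181+610+233+89+21+8+2+1 = 4181+610+233+55+34+21+8+3 = … (33 more), for 36 in all.

36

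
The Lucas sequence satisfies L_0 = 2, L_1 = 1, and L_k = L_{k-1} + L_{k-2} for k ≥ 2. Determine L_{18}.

Iterating the recurrence up to L_{11} = 199 and L_{10} = 123:
L_{12} = L_{11} + L_{10} = 199 + 123 = 322
L_{13} = L_{12} + L_{11} = 322 + 199 = 521
L_{14} = L_{13} + L_{12} = 521 + 322 = 843
L_{15} = L_{14} + L_{13} = 843 + 521 = 1364
L_{16} = L_{15} + L_{14} = 1364 + 843 = 2207
L_{17} = L_{16} + L_{15} = 2207 + 1364 = 3571
L_{18} = L_{17} + L_{16} = 3571 + 2207 = 5778

5778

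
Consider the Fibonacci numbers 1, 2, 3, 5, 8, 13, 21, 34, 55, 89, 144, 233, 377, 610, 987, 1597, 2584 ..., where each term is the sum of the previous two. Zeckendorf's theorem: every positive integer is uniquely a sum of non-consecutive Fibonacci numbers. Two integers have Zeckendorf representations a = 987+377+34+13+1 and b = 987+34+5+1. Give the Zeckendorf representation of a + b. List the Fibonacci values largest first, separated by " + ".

The two numbers are 1412 and 1027, so their sum is 2439.
Greedy algorithm:
take 1597 (≤ 2439); 2439 − 1597 = 842
take 610 (≤ 842); 842 − 610 = 232
take 144 (≤ 232); 232 − 144 = 88
take 55 (≤ 88); 88 − 55 = 33
take 21 (≤ 33); 33 − 21 = 12
take 8 (≤ 12); 12 − 8 = 4
take 3 (≤ 4); 4 − 3 = 1
take 1 (≤ 1); 1 − 1 = 0

1597 + 610 + 144 + 55 + 21 + 8 + 3 + 1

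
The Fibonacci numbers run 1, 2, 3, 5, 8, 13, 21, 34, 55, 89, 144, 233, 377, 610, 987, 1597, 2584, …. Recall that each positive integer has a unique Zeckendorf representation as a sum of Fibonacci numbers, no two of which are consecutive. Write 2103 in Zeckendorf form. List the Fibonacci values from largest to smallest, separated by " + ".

1597 ≤ 2103 < 2584, so take 1597; remainder 506
377 ≤ 506 < 610, so take 377; remainder 129
89 ≤ 129 < 144, so take 89; remainder 40
34 ≤ 40 < 55, so take 34; remainder 6
5 ≤ 6 < 8, so take 5; remainder 1
1 ≤ 1 < 2, so take 1; remainder 0
So 2103 = 1597 + 377 + 89 + 34 + 5 + 1, with no two terms consecutive in the sequence.

1597 + 377 + 89 + 34 + 5 + 1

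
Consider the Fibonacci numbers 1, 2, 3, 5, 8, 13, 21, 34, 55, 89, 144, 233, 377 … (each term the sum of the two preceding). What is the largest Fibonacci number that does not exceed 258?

233 ≤ 258 < 377, so the largest Fibonacci number not exceeding 258 is 233.

233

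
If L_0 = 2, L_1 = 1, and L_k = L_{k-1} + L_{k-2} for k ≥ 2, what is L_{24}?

103682

Iterating the recurrence up to L_{18} = 5778 and L_{17} = 3571:
L_{19} = L_{18} + L_{17} = 5778 + 3571 = 9349
L_{20} = L_{19} + L_{18} = 9349 + 5778 = 15127
L_{21} = L_{20} + L_{19} = 15127 + 9349 = 24476
L_{22} = L_{21} + L_{20} = 24476 + 15127 = 39603
L_{23} = L_{22} + L_{21} = 39603 + 24476 = 64079
L_{24} = L_{23} + L_{22} = 64079 + 39603 = 103682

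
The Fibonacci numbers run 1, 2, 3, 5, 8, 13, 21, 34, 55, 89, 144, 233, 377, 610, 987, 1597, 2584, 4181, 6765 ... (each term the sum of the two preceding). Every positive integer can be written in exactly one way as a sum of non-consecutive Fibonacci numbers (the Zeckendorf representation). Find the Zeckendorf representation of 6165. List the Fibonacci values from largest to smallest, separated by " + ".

4181 + 1597 + 377 + 8 + 2

Greedy algorithm:
6165 − 4181 = 1984
1984 − 1597 = 387
387 − 377 = 10
10 − 8 = 2
2 − 2 = 0
So 6165 = 4181 + 1597 + 377 + 8 + 2, with no two terms consecutive in the sequence.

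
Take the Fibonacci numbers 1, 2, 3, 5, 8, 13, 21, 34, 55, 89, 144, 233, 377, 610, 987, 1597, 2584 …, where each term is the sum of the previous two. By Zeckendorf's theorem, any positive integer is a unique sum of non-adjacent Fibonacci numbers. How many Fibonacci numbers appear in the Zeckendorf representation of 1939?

Greedily peel off the largest Fibonacci term at each step:
take 1597 (≤ 1939); 1939 − 1597 = 342
take 233 (≤ 342); 342 − 233 = 109
take 89 (≤ 109); 109 − 89 = 20
take 13 (≤ 20); 20 − 13 = 7
take 5 (≤ 7); 7 − 5 = 2
take 2 (≤ 2); 2 − 2 = 0
1939 = 1597 + 233 + 89 + 13 + 5 + 2, which has 6 terms.

6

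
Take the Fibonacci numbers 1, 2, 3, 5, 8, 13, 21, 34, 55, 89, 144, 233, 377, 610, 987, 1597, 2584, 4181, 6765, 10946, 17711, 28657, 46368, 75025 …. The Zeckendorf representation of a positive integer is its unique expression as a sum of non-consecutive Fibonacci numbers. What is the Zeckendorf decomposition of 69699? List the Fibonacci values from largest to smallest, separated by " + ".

Repeatedly subtract the largest Fibonacci number that fits:
46368 ≤ 69699 < 75025, so take 46368; remainder 23331
17711 ≤ 23331 < 28657, so take 17711; remainder 5620
4181 ≤ 5620 < 6765, so take 4181; remainder 1439
987 ≤ 1439 < 1597, so take 987; remainder 452
377 ≤ 452 < 610, so take 377; remainder 75
55 ≤ 75 < 89, so take 55; remainder 20
13 ≤ 20 < 21, so take 13; remainder 7
5 ≤ 7 < 8, so take 5; remainder 2
2 ≤ 2 < 3, so take 2; remainder 0
So 69699 = 46368 + 17711 + 4181 + 987 + 377 + 55 + 13 + 5 + 2, with no two terms consecutive in the sequence.

46368 + 17711 + 4181 + 987 + 377 + 55 + 13 + 5 + 2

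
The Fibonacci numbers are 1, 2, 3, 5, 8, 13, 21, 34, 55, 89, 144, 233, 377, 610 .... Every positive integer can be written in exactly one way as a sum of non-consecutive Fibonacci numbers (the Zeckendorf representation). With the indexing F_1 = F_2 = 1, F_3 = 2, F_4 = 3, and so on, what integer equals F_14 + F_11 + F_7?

479

F_14 + F_11 + F_7 = 377 + 89 + 13 = 479.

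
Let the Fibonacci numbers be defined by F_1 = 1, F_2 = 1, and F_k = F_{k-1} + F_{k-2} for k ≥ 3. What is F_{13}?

Iterating the recurrence up to F_{8} = 21 and F_{7} = 13:
F_{9} = F_{8} + F_{7} = 21 + 13 = 34
F_{10} = F_{9} + F_{8} = 34 + 21 = 55
F_{11} = F_{10} + F_{9} = 55 + 34 = 89
F_{12} = F_{11} + F_{10} = 89 + 55 = 144
F_{13} = F_{12} + F_{11} = 144 + 89 = 233

233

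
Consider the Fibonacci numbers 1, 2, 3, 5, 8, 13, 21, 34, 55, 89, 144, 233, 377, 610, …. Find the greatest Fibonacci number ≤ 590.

377 ≤ 590 < 610, so the largest Fibonacci number not exceeding 590 is 377.

377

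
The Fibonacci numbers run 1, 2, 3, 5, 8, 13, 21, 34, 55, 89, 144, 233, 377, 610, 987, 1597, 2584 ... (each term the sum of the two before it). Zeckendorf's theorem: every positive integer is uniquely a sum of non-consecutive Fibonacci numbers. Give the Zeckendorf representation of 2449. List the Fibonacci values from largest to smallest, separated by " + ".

1597 + 610 + 233 + 8 + 1

Greedily peel off the largest Fibonacci term at each step:
2449: greatest Fibonacci not exceeding it is 1597, leaving 852
852: greatest Fibonacci not exceeding it is 610, leaving 242
242: greatest Fibonacci not exceeding it is 233, leaving 9
9: greatest Fibonacci not exceeding it is 8, leaving 1
1: greatest Fibonacci not exceeding it is 1, leaving 0
So 2449 = 1597 + 610 + 233 + 8 + 1, with no two terms consecutive in the sequence.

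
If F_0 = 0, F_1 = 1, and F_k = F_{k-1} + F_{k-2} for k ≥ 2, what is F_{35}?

9227465

Iterating the recurrence up to F_{27} = 196418 and F_{26} = 121393:
F_{28} = F_{27} + F_{26} = 196418 + 121393 = 317811
F_{29} = F_{28} + F_{27} = 317811 + 196418 = 514229
F_{30} = F_{29} + F_{28} = 514229 + 317811 = 832040
F_{31} = F_{30} + F_{29} = 832040 + 514229 = 1346269
F_{32} = F_{31} + F_{30} = 1346269 + 832040 = 2178309
F_{33} = F_{32} + F_{31} = 2178309 + 1346269 = 3524578
F_{34} = F_{33} + F_{32} = 3524578 + 2178309 = 5702887
F_{35} = F_{34} + F_{33} = 5702887 + 3524578 = 9227465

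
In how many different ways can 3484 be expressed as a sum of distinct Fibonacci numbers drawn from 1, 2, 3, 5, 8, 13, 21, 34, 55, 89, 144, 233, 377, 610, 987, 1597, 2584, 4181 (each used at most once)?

24

Each representation comes from the Zeckendorf form by replacing some F_k with F_{k−1} + F_{k−2} where possible.
3484 = 2584+610+233+55+2 = 2584+610+233+34+21+2 = 2584+610+144+89+55+2 = … (21 more), for 24 in all.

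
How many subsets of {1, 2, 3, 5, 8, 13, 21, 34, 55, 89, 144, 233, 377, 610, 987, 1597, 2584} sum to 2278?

Each representation comes from the Zeckendorf form by replacing some F_k with F_{k−1} + F_{k−2} where possible.
2278 = 1597+610+55+13+3 = 1597+610+55+13+2+1 = 1597+610+55+8+5+3 = … (37 more), for 40 in all.

40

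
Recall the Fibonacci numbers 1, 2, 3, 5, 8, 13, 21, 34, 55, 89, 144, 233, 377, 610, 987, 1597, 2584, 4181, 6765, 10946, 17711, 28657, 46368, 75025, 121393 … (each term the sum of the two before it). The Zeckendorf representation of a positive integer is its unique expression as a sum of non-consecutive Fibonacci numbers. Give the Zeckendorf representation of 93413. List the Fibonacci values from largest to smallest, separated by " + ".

75025 + 17711 + 610 + 55 + 8 + 3 + 1

Repeatedly subtract the largest Fibonacci number that fits:
subtract 75025 from 93413: 18388 remains
subtract 17711 from 18388: 677 remains
subtract 610 from 677: 67 remains
subtract 55 from 67: 12 remains
subtract 8 from 12: 4 remains
subtract 3 from 4: 1 remains
subtract 1 from 1: 0 remains
So 93413 = 75025 + 17711 + 610 + 55 + 8 + 3 + 1, with no two terms consecutive in the sequence.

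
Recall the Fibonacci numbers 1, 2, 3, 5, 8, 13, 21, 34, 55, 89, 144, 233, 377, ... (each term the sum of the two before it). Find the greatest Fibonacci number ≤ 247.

233

233 ≤ 247 < 377, so the largest Fibonacci number not exceeding 247 is 233.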